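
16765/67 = 16765/67 =250.22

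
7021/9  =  7021/9= 780.11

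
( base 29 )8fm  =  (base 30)7tf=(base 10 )7185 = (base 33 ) 6JO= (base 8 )16021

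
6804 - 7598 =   -  794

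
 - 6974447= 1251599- 8226046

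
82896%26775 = 2571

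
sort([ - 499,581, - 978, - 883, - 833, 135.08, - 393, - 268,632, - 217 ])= [ - 978, - 883, - 833, - 499, - 393,-268 ,  -  217 , 135.08,581, 632 ]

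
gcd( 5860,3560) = 20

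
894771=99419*9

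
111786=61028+50758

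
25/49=25/49 = 0.51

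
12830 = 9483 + 3347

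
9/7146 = 1/794 = 0.00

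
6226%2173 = 1880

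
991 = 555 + 436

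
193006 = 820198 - 627192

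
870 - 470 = 400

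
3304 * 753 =2487912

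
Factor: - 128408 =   -  2^3*7^1*2293^1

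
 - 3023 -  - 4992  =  1969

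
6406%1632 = 1510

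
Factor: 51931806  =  2^1*3^1*131^1*66071^1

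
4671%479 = 360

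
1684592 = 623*2704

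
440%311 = 129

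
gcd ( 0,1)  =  1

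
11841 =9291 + 2550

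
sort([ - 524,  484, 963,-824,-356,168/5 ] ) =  [ - 824, - 524, - 356, 168/5, 484, 963]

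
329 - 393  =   - 64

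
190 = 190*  1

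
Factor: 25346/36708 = 2^(- 1 )*3^(-1)*7^( - 1)*29^1 = 29/42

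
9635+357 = 9992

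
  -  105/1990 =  - 21/398 = - 0.05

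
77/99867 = 77/99867 = 0.00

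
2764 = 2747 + 17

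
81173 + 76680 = 157853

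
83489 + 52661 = 136150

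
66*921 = 60786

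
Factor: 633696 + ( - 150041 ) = 483655 = 5^1*96731^1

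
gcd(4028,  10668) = 4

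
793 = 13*61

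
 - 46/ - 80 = 23/40= 0.57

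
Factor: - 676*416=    - 281216 =- 2^7*13^3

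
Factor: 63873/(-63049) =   -  3^2*7^ ( -1 )*47^1*151^1*9007^( - 1) 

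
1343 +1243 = 2586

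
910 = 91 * 10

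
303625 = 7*43375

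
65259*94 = 6134346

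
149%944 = 149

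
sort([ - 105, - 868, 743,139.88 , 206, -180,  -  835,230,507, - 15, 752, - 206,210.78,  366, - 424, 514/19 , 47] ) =[ - 868, - 835, - 424, - 206, - 180, - 105, - 15,514/19 , 47, 139.88,  206,210.78 , 230,  366,507, 743,752 ] 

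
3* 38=114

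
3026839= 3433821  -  406982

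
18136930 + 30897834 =49034764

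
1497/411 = 499/137= 3.64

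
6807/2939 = 6807/2939 = 2.32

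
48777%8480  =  6377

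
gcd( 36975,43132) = 1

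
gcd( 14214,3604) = 2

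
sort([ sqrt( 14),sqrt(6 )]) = [sqrt(6 ),sqrt(14 )]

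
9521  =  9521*1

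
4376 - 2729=1647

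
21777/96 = 226 + 27/32=226.84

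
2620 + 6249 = 8869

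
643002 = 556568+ 86434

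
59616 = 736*81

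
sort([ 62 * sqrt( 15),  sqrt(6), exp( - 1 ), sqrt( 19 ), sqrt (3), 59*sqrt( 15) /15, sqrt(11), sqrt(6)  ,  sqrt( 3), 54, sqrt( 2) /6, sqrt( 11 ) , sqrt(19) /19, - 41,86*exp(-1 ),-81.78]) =[ - 81.78, - 41 , sqrt( 19)/19, sqrt( 2)/6 , exp(- 1) , sqrt(3 ), sqrt( 3 ), sqrt(6), sqrt( 6),  sqrt(11 ), sqrt( 11 ) , sqrt ( 19), 59 * sqrt( 15 )/15, 86* exp( - 1 ),54 , 62 * sqrt( 15 )] 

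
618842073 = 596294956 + 22547117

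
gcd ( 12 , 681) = 3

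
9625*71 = 683375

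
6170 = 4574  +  1596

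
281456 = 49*5744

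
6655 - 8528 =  - 1873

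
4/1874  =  2/937 =0.00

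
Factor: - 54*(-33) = 2^1*3^4* 11^1 = 1782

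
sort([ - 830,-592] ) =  [ - 830,-592]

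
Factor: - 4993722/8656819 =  - 2^1*3^2*29^ (-1)*239^ ( - 1 )*1249^( - 1)*277429^1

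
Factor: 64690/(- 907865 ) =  - 2^1 * 7^ ( - 1 ) *6469^1 * 25939^( - 1 ) = - 12938/181573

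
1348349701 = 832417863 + 515931838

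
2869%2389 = 480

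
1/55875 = 1/55875 = 0.00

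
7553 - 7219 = 334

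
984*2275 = 2238600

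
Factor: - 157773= - 3^1*7^1*11^1*683^1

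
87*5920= 515040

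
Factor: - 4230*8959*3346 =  - 2^2*3^2*5^1*7^1*17^2*31^1*47^1 * 239^1 = -  126801923220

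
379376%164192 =50992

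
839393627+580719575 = 1420113202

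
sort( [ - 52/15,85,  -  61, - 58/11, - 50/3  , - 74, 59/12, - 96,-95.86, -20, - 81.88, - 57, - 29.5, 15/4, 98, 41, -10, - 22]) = [ - 96, - 95.86,  -  81.88 ,-74, - 61, -57, - 29.5, - 22,-20,  -  50/3,- 10, - 58/11, - 52/15, 15/4, 59/12, 41, 85, 98]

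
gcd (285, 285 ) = 285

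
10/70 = 1/7 = 0.14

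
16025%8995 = 7030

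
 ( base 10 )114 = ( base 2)1110010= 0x72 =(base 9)136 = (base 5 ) 424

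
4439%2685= 1754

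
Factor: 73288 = 2^3 * 9161^1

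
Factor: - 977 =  - 977^1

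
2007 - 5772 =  - 3765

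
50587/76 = 665 + 47/76=665.62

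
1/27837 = 1/27837 = 0.00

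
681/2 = 340+1/2 = 340.50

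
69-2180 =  - 2111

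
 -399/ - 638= 399/638 = 0.63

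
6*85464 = 512784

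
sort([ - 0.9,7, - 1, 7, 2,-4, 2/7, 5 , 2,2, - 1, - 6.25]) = [-6.25, - 4, - 1, - 1, - 0.9, 2/7, 2, 2,  2,5, 7, 7] 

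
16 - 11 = 5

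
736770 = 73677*10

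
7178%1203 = 1163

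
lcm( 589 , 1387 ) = 42997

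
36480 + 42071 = 78551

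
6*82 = 492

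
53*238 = 12614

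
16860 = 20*843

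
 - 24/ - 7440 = 1/310=0.00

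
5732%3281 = 2451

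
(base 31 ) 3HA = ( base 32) 3as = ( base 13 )1731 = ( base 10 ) 3420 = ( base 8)6534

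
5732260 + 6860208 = 12592468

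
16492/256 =64 + 27/64 = 64.42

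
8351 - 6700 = 1651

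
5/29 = 5/29 = 0.17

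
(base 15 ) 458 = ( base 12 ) 69b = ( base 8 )1727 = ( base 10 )983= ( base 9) 1312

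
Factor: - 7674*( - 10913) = 83746362 = 2^1*3^1*7^1*1279^1*1559^1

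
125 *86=10750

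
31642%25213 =6429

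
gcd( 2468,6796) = 4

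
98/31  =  3 + 5/31 = 3.16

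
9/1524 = 3/508 = 0.01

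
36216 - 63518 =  - 27302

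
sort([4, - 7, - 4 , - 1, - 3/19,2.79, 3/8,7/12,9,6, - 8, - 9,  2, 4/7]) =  [-9, - 8, - 7, - 4,- 1, - 3/19 , 3/8, 4/7, 7/12, 2, 2.79, 4,6,9 ]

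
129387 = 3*43129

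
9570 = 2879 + 6691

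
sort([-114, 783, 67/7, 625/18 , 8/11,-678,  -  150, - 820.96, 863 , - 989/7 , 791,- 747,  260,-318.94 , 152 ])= [ - 820.96,-747, - 678, - 318.94,-150, -989/7,-114, 8/11,67/7,625/18,152,260,  783,791,863]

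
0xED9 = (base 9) 5183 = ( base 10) 3801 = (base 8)7331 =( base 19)aa1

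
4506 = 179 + 4327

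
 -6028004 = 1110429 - 7138433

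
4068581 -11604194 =-7535613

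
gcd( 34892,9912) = 4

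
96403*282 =27185646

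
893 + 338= 1231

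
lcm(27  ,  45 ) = 135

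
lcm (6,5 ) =30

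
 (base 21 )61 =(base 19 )6D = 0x7F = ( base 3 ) 11201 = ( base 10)127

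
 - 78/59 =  - 2 + 40/59 = - 1.32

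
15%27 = 15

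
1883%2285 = 1883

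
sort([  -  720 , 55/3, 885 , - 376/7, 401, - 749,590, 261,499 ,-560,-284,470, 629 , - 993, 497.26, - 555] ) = [- 993,-749, -720, - 560, - 555, - 284, - 376/7, 55/3,261,401,470, 497.26 , 499, 590,  629,885]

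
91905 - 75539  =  16366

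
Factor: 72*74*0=0^1  =  0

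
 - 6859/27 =- 6859/27 =- 254.04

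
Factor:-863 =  - 863^1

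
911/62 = 14 + 43/62 = 14.69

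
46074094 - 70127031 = - 24052937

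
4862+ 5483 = 10345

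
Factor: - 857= - 857^1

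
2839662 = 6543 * 434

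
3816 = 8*477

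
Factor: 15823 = 15823^1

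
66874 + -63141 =3733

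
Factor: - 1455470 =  - 2^1* 5^1*145547^1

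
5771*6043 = 34874153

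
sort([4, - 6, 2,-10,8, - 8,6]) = [  -  10,- 8,-6, 2, 4, 6, 8 ]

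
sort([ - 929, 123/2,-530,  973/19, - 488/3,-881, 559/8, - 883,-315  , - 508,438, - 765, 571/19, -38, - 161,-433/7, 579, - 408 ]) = [ - 929, - 883 ,- 881, - 765,  -  530, - 508, - 408,  -  315, - 488/3, -161, - 433/7,-38,571/19,  973/19, 123/2, 559/8 , 438  ,  579]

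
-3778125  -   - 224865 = - 3553260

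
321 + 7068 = 7389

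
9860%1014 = 734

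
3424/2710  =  1 + 357/1355 = 1.26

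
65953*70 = 4616710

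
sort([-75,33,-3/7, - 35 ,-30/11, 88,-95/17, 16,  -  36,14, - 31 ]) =[-75,-36, - 35,-31,-95/17,-30/11, - 3/7,14, 16, 33,88 ] 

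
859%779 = 80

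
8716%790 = 26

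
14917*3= 44751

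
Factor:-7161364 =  - 2^2 * 7^1*255763^1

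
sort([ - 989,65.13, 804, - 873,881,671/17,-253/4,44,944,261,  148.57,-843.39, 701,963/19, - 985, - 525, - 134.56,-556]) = [ - 989, - 985, - 873,  -  843.39,  -  556, -525, - 134.56, - 253/4,671/17,44,963/19, 65.13,148.57,261,701,804,881, 944]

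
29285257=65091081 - 35805824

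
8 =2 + 6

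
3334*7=23338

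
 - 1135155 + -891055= -2026210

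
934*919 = 858346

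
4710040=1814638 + 2895402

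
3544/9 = 393+7/9 = 393.78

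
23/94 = 23/94 = 0.24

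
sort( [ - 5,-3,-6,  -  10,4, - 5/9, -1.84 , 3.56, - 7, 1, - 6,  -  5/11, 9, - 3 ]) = [ - 10,-7, -6 , -6 ,-5, - 3,  -  3,  -  1.84,-5/9, -5/11,1, 3.56,4,9 ]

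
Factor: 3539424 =2^5 * 3^1*7^1*23^1*229^1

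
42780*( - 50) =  - 2139000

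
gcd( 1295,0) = 1295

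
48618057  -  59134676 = - 10516619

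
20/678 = 10/339 = 0.03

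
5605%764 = 257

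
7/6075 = 7/6075 = 0.00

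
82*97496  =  7994672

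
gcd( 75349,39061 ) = 1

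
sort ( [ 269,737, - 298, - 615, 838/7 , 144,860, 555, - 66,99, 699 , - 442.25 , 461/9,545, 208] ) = [ - 615,- 442.25  , - 298, - 66,461/9,99,  838/7,144, 208, 269, 545,555 , 699 , 737  ,  860 ]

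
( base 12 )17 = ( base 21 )J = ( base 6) 31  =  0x13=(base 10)19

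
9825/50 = 393/2 = 196.50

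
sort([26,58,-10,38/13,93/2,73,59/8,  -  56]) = [ - 56,-10,38/13, 59/8, 26,93/2,58,73]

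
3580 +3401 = 6981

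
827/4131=827/4131 = 0.20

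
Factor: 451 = 11^1*41^1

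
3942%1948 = 46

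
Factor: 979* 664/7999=2^3 *11^1*19^ ( - 1 )*83^1 * 89^1 * 421^(  -  1 )=650056/7999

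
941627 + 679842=1621469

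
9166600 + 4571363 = 13737963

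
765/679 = 1 + 86/679= 1.13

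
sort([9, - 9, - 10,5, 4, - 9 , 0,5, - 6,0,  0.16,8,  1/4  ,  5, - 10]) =[  -  10, - 10,-9, - 9, - 6, 0, 0,0.16,1/4,  4, 5, 5, 5,8,9]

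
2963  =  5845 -2882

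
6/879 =2/293 = 0.01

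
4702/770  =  2351/385 =6.11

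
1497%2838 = 1497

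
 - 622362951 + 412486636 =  - 209876315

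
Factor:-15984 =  -2^4*3^3*37^1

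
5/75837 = 5/75837=0.00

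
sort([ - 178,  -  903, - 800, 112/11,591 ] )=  [ - 903, - 800, - 178, 112/11,591]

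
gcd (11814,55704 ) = 66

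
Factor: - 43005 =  - 3^1*5^1*47^1*61^1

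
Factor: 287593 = 29^1*47^1*211^1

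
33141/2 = 16570+1/2 = 16570.50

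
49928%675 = 653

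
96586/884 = 48293/442  =  109.26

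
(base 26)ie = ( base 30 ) G2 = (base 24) K2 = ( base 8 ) 742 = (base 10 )482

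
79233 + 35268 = 114501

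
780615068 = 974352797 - 193737729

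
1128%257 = 100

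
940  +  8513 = 9453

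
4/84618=2/42309 = 0.00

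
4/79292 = 1/19823 = 0.00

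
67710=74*915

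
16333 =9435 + 6898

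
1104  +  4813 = 5917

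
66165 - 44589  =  21576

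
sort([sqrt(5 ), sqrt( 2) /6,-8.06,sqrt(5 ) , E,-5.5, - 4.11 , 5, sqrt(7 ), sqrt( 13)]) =[ -8.06,-5.5,-4.11 , sqrt ( 2 )/6 , sqrt(5 ),sqrt ( 5 ) , sqrt(7 ),E, sqrt ( 13 ), 5]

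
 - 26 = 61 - 87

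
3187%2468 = 719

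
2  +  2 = 4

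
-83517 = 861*(-97 )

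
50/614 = 25/307=   0.08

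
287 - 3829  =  - 3542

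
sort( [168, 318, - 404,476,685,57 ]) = [ - 404,57,168,318, 476, 685 ]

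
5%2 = 1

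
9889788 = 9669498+220290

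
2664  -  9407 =- 6743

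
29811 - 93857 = - 64046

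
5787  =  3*1929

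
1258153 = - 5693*( - 221 )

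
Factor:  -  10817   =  -29^1* 373^1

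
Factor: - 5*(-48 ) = 240=2^4*3^1 * 5^1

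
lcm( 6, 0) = 0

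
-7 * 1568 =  - 10976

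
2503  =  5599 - 3096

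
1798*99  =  178002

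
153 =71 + 82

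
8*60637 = 485096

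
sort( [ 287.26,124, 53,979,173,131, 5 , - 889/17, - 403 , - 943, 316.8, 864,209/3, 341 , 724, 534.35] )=[ - 943, - 403, - 889/17 , 5,53, 209/3, 124,131, 173,  287.26 , 316.8, 341,  534.35, 724,864, 979]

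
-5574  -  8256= - 13830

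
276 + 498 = 774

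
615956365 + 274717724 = 890674089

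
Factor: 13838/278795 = 34/685 = 2^1*5^( - 1)*17^1*137^ (-1 ) 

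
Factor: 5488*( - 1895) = - 2^4 * 5^1*7^3*379^1 = - 10399760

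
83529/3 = 27843 = 27843.00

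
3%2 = 1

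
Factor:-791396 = -2^2*53^1*3733^1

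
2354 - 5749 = - 3395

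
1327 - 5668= - 4341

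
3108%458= 360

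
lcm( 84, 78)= 1092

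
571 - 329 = 242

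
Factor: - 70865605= - 5^1*17^1* 833713^1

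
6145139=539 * 11401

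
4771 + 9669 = 14440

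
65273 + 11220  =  76493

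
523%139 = 106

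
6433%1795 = 1048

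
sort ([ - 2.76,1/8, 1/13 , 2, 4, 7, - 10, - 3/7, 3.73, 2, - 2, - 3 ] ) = [ - 10 , - 3, - 2.76, - 2,-3/7, 1/13, 1/8,  2, 2, 3.73,4, 7 ] 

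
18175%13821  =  4354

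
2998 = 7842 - 4844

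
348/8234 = 174/4117 = 0.04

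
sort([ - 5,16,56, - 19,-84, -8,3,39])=[ - 84,-19,  -  8, - 5,  3,  16,39, 56 ]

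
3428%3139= 289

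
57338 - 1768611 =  - 1711273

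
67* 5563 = 372721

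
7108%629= 189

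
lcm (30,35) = 210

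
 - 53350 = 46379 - 99729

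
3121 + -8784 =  - 5663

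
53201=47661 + 5540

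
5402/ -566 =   -  10+129/283  =  - 9.54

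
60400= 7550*8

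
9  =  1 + 8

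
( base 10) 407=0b110010111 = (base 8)627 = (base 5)3112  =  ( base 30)dh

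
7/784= 1/112  =  0.01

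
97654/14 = 6975 + 2/7 = 6975.29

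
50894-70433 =-19539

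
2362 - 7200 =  - 4838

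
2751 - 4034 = - 1283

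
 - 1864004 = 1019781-2883785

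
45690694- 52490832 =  -6800138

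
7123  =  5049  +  2074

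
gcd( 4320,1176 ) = 24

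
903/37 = 903/37 = 24.41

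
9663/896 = 10 + 703/896 = 10.78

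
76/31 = 76/31 = 2.45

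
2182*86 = 187652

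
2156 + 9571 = 11727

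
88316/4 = 22079 = 22079.00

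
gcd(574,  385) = 7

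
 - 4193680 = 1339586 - 5533266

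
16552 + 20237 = 36789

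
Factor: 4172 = 2^2*7^1*149^1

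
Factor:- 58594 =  - 2^1*29297^1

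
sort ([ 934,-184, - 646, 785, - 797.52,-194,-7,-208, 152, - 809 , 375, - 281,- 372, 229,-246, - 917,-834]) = [ - 917,-834, - 809, - 797.52,-646,-372, - 281, - 246,-208,-194, - 184,-7,152,229,375,  785, 934 ] 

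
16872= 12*1406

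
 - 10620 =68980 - 79600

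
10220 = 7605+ 2615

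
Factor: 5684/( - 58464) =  - 7/72 = -  2^(-3 )*3^(-2)*7^1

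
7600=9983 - 2383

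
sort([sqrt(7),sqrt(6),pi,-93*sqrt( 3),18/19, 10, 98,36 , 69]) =[-93*sqrt (3),18/19 , sqrt (6), sqrt(7),pi, 10, 36,69,98 ]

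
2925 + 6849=9774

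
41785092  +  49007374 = 90792466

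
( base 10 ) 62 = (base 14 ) 46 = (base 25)2C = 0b111110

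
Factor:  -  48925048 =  - 2^3*17^1*23^1*15641^1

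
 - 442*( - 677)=299234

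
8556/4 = 2139 = 2139.00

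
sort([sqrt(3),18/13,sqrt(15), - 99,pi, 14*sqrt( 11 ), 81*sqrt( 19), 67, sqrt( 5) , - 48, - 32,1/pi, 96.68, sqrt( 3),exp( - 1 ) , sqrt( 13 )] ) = [ - 99, - 48, - 32,1/pi, exp( - 1), 18/13 , sqrt(3 ), sqrt(3), sqrt( 5), pi, sqrt(13),sqrt(15 ), 14*sqrt(11),67, 96.68, 81*sqrt(19) ] 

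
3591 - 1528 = 2063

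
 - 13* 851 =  - 11063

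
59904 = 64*936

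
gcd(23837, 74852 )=1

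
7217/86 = 7217/86 = 83.92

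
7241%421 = 84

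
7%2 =1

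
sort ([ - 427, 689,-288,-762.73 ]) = [ - 762.73, - 427,  -  288,689 ] 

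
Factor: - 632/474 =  - 4/3 = -2^2*3^( - 1)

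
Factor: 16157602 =2^1*283^1*28547^1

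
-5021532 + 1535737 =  - 3485795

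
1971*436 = 859356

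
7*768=5376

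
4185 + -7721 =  - 3536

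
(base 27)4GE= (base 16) D22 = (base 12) 1B42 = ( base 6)23322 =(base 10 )3362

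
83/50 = 83/50  =  1.66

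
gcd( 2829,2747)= 41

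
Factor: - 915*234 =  - 2^1*3^3*5^1* 13^1*61^1 = - 214110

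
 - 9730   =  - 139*70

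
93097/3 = 31032 + 1/3 = 31032.33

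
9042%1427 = 480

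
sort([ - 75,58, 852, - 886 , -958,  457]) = [ - 958, - 886, - 75, 58, 457, 852]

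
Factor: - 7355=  - 5^1*1471^1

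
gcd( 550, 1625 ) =25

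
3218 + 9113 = 12331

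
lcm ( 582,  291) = 582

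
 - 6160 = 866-7026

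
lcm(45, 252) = 1260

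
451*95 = 42845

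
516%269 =247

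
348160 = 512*680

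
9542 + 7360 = 16902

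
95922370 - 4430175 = 91492195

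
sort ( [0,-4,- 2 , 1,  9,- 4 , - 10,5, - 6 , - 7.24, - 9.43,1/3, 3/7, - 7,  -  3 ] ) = [  -  10,-9.43, - 7.24 , - 7, - 6,-4 , - 4, - 3, - 2,0, 1/3,3/7, 1 , 5,9 ] 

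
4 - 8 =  - 4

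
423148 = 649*652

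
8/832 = 1/104 = 0.01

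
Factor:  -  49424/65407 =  - 2^4*3089^1*  65407^(-1)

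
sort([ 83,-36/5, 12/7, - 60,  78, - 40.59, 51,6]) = [ - 60,-40.59, - 36/5,12/7, 6,51,78, 83] 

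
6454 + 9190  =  15644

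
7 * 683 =4781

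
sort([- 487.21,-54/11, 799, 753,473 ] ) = [-487.21, -54/11,  473,753,  799]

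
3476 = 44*79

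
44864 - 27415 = 17449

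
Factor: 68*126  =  8568=   2^3*3^2*7^1*17^1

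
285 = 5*57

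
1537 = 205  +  1332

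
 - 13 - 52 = -65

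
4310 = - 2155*( - 2)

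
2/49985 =2/49985 = 0.00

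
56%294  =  56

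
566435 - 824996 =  - 258561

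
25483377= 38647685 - 13164308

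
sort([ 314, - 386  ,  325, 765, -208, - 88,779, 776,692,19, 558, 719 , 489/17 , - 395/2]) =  [ - 386, - 208, - 395/2, - 88, 19,489/17,314,325, 558, 692 , 719,765 , 776,  779 ] 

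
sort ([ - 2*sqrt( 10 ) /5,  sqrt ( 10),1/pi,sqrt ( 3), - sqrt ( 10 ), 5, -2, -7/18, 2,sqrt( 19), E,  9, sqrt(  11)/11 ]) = [ - sqrt(10), - 2, - 2*sqrt(10)/5,-7/18,sqrt (11) /11, 1/pi,sqrt(3), 2, E,sqrt(10),sqrt ( 19),5, 9 ] 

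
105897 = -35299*( - 3)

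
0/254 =0 =0.00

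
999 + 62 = 1061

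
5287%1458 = 913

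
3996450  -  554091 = 3442359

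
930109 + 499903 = 1430012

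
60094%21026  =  18042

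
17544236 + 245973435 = 263517671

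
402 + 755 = 1157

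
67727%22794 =22139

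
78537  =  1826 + 76711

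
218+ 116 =334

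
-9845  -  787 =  - 10632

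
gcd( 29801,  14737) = 1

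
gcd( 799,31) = 1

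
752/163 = 4 + 100/163 = 4.61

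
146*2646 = 386316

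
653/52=653/52 = 12.56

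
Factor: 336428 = 2^2 * 151^1*557^1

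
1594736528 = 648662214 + 946074314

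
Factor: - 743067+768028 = 24961 =109^1*229^1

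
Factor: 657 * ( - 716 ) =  - 470412 = - 2^2 * 3^2*73^1*179^1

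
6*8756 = 52536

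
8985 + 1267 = 10252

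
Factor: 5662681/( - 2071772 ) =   -  2^( - 2)*157^( - 1)*  3299^( - 1 )*5662681^1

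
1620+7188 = 8808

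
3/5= 3/5 = 0.60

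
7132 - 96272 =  - 89140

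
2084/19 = 2084/19 = 109.68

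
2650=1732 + 918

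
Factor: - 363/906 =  - 121/302 = - 2^(-1)*11^2 *151^( - 1 )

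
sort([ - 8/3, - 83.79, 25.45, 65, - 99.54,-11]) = [ - 99.54  , - 83.79, - 11,  -  8/3,  25.45, 65 ]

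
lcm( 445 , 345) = 30705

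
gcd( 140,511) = 7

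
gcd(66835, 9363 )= 1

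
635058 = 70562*9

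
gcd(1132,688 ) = 4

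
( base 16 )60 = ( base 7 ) 165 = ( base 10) 96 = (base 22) 48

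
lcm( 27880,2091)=83640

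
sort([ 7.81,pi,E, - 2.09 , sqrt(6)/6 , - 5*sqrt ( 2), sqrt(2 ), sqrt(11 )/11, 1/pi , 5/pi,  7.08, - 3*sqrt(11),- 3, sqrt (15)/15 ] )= [ - 3*sqrt(11), - 5*sqrt(2), - 3, - 2.09 , sqrt( 15)/15,sqrt (11)/11,1/pi,sqrt( 6)/6,sqrt(2), 5/pi,E, pi, 7.08, 7.81]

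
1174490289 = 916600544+257889745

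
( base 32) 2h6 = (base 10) 2598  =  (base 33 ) 2CO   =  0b101000100110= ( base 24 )4c6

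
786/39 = 262/13 = 20.15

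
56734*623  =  35345282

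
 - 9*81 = -729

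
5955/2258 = 5955/2258 = 2.64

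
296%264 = 32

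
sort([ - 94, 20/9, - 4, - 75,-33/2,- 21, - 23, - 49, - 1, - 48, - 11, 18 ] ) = [-94,- 75, - 49, - 48, - 23 , - 21 , - 33/2, - 11, - 4,- 1,20/9, 18]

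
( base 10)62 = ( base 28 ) 26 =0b111110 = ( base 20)32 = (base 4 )332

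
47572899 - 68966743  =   - 21393844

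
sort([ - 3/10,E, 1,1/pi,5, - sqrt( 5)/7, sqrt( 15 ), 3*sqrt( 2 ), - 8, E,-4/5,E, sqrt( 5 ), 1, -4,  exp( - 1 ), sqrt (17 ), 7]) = [ - 8,-4, - 4/5, - sqrt ( 5) /7, -3/10, 1/pi, exp(-1), 1,1, sqrt( 5),  E, E , E,sqrt(15 ), sqrt( 17),3 *sqrt( 2),5,7] 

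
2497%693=418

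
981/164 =981/164 =5.98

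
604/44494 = 302/22247 = 0.01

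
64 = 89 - 25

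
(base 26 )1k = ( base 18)2a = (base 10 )46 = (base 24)1m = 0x2E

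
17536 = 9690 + 7846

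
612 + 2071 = 2683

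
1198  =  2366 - 1168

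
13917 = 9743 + 4174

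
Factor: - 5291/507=-3^(-1)*11^1*  13^( - 1 )*37^1=-407/39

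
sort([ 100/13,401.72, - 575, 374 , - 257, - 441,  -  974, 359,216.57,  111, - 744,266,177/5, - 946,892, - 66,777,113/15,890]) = [ - 974, - 946, - 744,  -  575,-441,-257, - 66, 113/15, 100/13, 177/5, 111, 216.57,266, 359,374, 401.72,777, 890,  892]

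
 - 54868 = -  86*638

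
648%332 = 316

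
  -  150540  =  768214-918754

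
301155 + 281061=582216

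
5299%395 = 164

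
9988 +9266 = 19254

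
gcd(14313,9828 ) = 39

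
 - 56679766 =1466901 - 58146667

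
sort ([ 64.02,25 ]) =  [ 25, 64.02 ] 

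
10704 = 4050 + 6654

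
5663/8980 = 5663/8980 =0.63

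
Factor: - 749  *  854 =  - 639646 =-2^1*7^2*61^1 * 107^1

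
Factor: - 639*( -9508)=6075612 = 2^2*3^2*71^1 * 2377^1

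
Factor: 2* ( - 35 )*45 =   -  3150 =-  2^1*3^2*5^2*7^1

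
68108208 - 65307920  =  2800288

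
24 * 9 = 216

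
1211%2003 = 1211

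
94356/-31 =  - 3044 + 8/31 = - 3043.74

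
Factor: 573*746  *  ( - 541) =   -  2^1* 3^1*191^1 * 373^1* 541^1 = -231254778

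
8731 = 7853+878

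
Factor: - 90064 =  - 2^4*13^1 * 433^1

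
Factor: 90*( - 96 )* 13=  - 112320 = - 2^6* 3^3 * 5^1*13^1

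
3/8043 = 1/2681 = 0.00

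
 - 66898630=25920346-92818976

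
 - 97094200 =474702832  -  571797032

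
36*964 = 34704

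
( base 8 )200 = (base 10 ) 128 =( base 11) 107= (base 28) 4G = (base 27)4K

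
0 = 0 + 0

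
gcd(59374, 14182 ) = 14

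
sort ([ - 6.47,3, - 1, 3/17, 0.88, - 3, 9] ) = [ - 6.47, - 3, - 1, 3/17,0.88, 3, 9 ]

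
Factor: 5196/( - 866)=-2^1*3^1 =-  6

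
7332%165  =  72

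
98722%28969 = 11815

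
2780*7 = 19460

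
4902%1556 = 234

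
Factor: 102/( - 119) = - 2^1*3^1 * 7^(-1) = - 6/7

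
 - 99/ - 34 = 2+31/34 = 2.91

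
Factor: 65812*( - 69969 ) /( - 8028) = 383733319/669= 3^( - 1 )*83^1*223^( - 1) * 281^1*16453^1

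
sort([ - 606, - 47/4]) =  [ - 606 , - 47/4]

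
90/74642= 45/37321 =0.00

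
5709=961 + 4748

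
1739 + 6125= 7864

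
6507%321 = 87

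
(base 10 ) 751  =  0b1011101111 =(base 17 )2a3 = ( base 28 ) qn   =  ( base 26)12n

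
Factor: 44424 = 2^3 * 3^2*  617^1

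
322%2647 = 322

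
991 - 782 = 209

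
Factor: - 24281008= - 2^4 *23^1*65981^1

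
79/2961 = 79/2961 = 0.03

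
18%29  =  18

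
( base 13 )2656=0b1010101100111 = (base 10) 5479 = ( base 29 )6ER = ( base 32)5B7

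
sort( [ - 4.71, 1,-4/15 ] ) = [ - 4.71, - 4/15,1] 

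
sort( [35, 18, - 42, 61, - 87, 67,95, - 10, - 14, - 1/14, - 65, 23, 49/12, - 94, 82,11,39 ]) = [ - 94, - 87,-65, - 42,  -  14,  -  10, - 1/14, 49/12 , 11,18,  23, 35,39,61, 67,82, 95 ] 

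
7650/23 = 7650/23 = 332.61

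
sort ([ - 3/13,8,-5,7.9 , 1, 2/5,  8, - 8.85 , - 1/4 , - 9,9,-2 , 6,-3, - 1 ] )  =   [- 9, - 8.85,  -  5,  -  3, - 2, - 1 , - 1/4, - 3/13, 2/5,1,6, 7.9, 8, 8, 9 ]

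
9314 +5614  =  14928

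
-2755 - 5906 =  - 8661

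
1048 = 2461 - 1413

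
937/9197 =937/9197=0.10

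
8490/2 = 4245=4245.00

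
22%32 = 22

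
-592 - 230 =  - 822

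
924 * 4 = 3696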